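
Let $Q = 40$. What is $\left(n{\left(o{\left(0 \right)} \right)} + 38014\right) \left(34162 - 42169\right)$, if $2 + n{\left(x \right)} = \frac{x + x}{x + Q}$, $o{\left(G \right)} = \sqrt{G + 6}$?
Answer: $- \frac{242576532906}{797} - \frac{320280 \sqrt{6}}{797} \approx -3.0436 \cdot 10^{8}$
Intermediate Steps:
$o{\left(G \right)} = \sqrt{6 + G}$
$n{\left(x \right)} = -2 + \frac{2 x}{40 + x}$ ($n{\left(x \right)} = -2 + \frac{x + x}{x + 40} = -2 + \frac{2 x}{40 + x}$)
$\left(n{\left(o{\left(0 \right)} \right)} + 38014\right) \left(34162 - 42169\right) = \left(- \frac{80}{40 + \sqrt{6 + 0}} + 38014\right) \left(34162 - 42169\right) = \left(- \frac{80}{40 + \sqrt{6}} + 38014\right) \left(-8007\right) = \left(38014 - \frac{80}{40 + \sqrt{6}}\right) \left(-8007\right) = -304378098 + \frac{640560}{40 + \sqrt{6}}$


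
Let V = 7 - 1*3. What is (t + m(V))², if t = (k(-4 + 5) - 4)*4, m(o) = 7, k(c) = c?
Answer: 25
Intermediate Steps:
V = 4 (V = 7 - 3 = 4)
t = -12 (t = ((-4 + 5) - 4)*4 = (1 - 4)*4 = -3*4 = -12)
(t + m(V))² = (-12 + 7)² = (-5)² = 25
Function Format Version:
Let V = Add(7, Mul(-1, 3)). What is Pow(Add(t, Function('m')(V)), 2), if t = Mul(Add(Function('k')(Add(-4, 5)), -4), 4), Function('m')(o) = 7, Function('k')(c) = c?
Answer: 25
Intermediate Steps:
V = 4 (V = Add(7, -3) = 4)
t = -12 (t = Mul(Add(Add(-4, 5), -4), 4) = Mul(Add(1, -4), 4) = Mul(-3, 4) = -12)
Pow(Add(t, Function('m')(V)), 2) = Pow(Add(-12, 7), 2) = Pow(-5, 2) = 25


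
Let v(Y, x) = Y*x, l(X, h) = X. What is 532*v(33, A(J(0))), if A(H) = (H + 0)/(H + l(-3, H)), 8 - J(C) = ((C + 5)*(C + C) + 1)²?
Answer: 30723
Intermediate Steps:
J(C) = 8 - (1 + 2*C*(5 + C))² (J(C) = 8 - ((C + 5)*(C + C) + 1)² = 8 - ((5 + C)*(2*C) + 1)² = 8 - (2*C*(5 + C) + 1)² = 8 - (1 + 2*C*(5 + C))²)
A(H) = H/(-3 + H) (A(H) = (H + 0)/(H - 3) = H/(-3 + H))
532*v(33, A(J(0))) = 532*(33*((8 - (1 + 2*0² + 10*0)²)/(-3 + (8 - (1 + 2*0² + 10*0)²)))) = 532*(33*((8 - (1 + 2*0 + 0)²)/(-3 + (8 - (1 + 2*0 + 0)²)))) = 532*(33*((8 - (1 + 0 + 0)²)/(-3 + (8 - (1 + 0 + 0)²)))) = 532*(33*((8 - 1*1²)/(-3 + (8 - 1*1²)))) = 532*(33*((8 - 1*1)/(-3 + (8 - 1*1)))) = 532*(33*((8 - 1)/(-3 + (8 - 1)))) = 532*(33*(7/(-3 + 7))) = 532*(33*(7/4)) = 532*(231/4) = 30723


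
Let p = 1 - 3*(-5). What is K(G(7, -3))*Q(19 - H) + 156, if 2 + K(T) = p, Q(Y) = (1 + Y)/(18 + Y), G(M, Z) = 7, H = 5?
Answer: 2601/16 ≈ 162.56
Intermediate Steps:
Q(Y) = (1 + Y)/(18 + Y)
p = 16 (p = 1 + 15 = 16)
K(T) = 14 (K(T) = -2 + 16 = 14)
K(G(7, -3))*Q(19 - H) + 156 = 14*((1 + (19 - 1*5))/(18 + (19 - 1*5))) + 156 = 14*((1 + (19 - 5))/(18 + (19 - 5))) + 156 = 14*((1 + 14)/(18 + 14)) + 156 = 14*(15/32) + 156 = 105/16 + 156 = 2601/16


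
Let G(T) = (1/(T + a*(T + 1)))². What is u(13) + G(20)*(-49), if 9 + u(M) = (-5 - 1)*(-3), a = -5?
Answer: 64976/7225 ≈ 8.9932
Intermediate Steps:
u(M) = 9 (u(M) = -9 + (-5 - 1)*(-3) = -9 - 6*(-3) = -9 + 18 = 9)
G(T) = (-5 - 4*T)⁻² (G(T) = (1/(T - 5*(T + 1)))² = (1/(T - 5*(1 + T)))² = (1/(T + (-5 - 5*T)))² = (1/(-5 - 4*T))² = (-5 - 4*T)⁻²)
u(13) + G(20)*(-49) = 9 - 49/(5 + 4*20)² = 9 - 49/(5 + 80)² = 9 - 49/85² = 9 + (1/7225)*(-49) = 9 - 49/7225 = 64976/7225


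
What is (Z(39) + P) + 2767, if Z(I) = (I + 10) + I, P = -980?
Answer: 1875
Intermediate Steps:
Z(I) = 10 + 2*I (Z(I) = (10 + I) + I = 10 + 2*I)
(Z(39) + P) + 2767 = ((10 + 2*39) - 980) + 2767 = ((10 + 78) - 980) + 2767 = (88 - 980) + 2767 = -892 + 2767 = 1875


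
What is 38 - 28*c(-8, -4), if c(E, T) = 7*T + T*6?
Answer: 1494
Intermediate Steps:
c(E, T) = 13*T (c(E, T) = 7*T + 6*T = 13*T)
38 - 28*c(-8, -4) = 38 - 364*(-4) = 38 - 28*(-52) = 38 + 1456 = 1494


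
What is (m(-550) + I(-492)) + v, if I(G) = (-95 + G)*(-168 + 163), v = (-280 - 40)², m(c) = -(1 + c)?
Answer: 105884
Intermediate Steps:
m(c) = -1 - c
v = 102400 (v = (-320)² = 102400)
I(G) = 475 - 5*G (I(G) = (-95 + G)*(-5) = 475 - 5*G)
(m(-550) + I(-492)) + v = ((-1 - 1*(-550)) + (475 - 5*(-492))) + 102400 = ((-1 + 550) + (475 + 2460)) + 102400 = (549 + 2935) + 102400 = 3484 + 102400 = 105884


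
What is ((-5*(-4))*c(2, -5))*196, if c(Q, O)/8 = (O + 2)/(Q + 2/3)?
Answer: -35280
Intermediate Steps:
c(Q, O) = 8*(2 + O)/(2/3 + Q) (c(Q, O) = 8*((O + 2)/(Q + 2/3)) = 8*((2 + O)/(Q + 2*(1/3))) = 8*((2 + O)/(Q + 2/3)) = 8*((2 + O)/(2/3 + Q)) = 8*(2 + O)/(2/3 + Q))
((-5*(-4))*c(2, -5))*196 = ((-5*(-4))*(24*(2 - 5)/(2 + 3*2)))*196 = (20*(24*(-3)/(2 + 6)))*196 = (20*(24*(-3)/8))*196 = (20*(24*(1/8)*(-3)))*196 = (20*(-9))*196 = -180*196 = -35280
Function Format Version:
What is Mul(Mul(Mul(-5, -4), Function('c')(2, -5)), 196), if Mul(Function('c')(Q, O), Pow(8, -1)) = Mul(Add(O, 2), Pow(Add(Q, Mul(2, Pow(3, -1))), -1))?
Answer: -35280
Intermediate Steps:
Function('c')(Q, O) = Mul(8, Pow(Add(Rational(2, 3), Q), -1), Add(2, O)) (Function('c')(Q, O) = Mul(8, Mul(Add(O, 2), Pow(Add(Q, Mul(2, Pow(3, -1))), -1))) = Mul(8, Mul(Add(2, O), Pow(Add(Q, Mul(2, Rational(1, 3))), -1))) = Mul(8, Mul(Add(2, O), Pow(Add(Q, Rational(2, 3)), -1))) = Mul(8, Mul(Add(2, O), Pow(Add(Rational(2, 3), Q), -1))) = Mul(8, Mul(Pow(Add(Rational(2, 3), Q), -1), Add(2, O))) = Mul(8, Pow(Add(Rational(2, 3), Q), -1), Add(2, O)))
Mul(Mul(Mul(-5, -4), Function('c')(2, -5)), 196) = Mul(Mul(Mul(-5, -4), Mul(24, Pow(Add(2, Mul(3, 2)), -1), Add(2, -5))), 196) = Mul(Mul(20, Mul(24, Pow(Add(2, 6), -1), -3)), 196) = Mul(Mul(20, Mul(24, Pow(8, -1), -3)), 196) = Mul(Mul(20, Mul(24, Rational(1, 8), -3)), 196) = Mul(Mul(20, -9), 196) = Mul(-180, 196) = -35280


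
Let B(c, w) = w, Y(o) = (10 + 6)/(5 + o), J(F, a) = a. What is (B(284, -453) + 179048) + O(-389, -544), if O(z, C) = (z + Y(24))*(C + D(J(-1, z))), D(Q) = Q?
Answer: 15689500/29 ≈ 5.4102e+5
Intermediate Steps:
Y(o) = 16/(5 + o)
O(z, C) = (16/29 + z)*(C + z) (O(z, C) = (z + 16/(5 + 24))*(C + z) = (z + 16/29)*(C + z) = (16/29 + z)*(C + z))
(B(284, -453) + 179048) + O(-389, -544) = (-453 + 179048) + ((-389)**2 + (16/29)*(-544) + (16/29)*(-389) - 544*(-389)) = 178595 + (151321 - 8704/29 - 6224/29 + 211616) = 178595 + 10510245/29 = 15689500/29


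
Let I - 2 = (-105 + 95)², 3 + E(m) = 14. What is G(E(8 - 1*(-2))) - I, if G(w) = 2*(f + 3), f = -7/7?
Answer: -98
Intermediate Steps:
E(m) = 11 (E(m) = -3 + 14 = 11)
I = 102 (I = 2 + (-105 + 95)² = 2 + (-10)² = 2 + 100 = 102)
f = -1 (f = -7*⅐ = -1)
G(w) = 4 (G(w) = 2*(-1 + 3) = 2*2 = 4)
G(E(8 - 1*(-2))) - I = 4 - 1*102 = 4 - 102 = -98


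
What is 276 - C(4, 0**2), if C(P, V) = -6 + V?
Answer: 282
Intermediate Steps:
276 - C(4, 0**2) = 276 - (-6 + 0**2) = 276 - (-6 + 0) = 276 - 1*(-6) = 276 + 6 = 282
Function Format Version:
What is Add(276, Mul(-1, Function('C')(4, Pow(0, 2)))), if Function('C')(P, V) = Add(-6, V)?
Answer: 282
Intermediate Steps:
Add(276, Mul(-1, Function('C')(4, Pow(0, 2)))) = Add(276, Mul(-1, Add(-6, Pow(0, 2)))) = Add(276, Mul(-1, Add(-6, 0))) = Add(276, Mul(-1, -6)) = Add(276, 6) = 282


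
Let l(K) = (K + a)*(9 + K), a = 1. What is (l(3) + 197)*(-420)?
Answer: -102900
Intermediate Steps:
l(K) = (1 + K)*(9 + K) (l(K) = (K + 1)*(9 + K) = (1 + K)*(9 + K))
(l(3) + 197)*(-420) = ((9 + 3**2 + 10*3) + 197)*(-420) = ((9 + 9 + 30) + 197)*(-420) = (48 + 197)*(-420) = 245*(-420) = -102900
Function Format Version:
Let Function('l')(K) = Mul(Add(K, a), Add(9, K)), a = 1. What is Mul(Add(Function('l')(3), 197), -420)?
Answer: -102900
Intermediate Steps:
Function('l')(K) = Mul(Add(1, K), Add(9, K)) (Function('l')(K) = Mul(Add(K, 1), Add(9, K)) = Mul(Add(1, K), Add(9, K)))
Mul(Add(Function('l')(3), 197), -420) = Mul(Add(Add(9, Pow(3, 2), Mul(10, 3)), 197), -420) = Mul(Add(Add(9, 9, 30), 197), -420) = Mul(Add(48, 197), -420) = Mul(245, -420) = -102900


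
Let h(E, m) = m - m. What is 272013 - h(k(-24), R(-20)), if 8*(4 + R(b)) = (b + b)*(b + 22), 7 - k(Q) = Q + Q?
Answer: 272013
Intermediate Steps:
k(Q) = 7 - 2*Q (k(Q) = 7 - (Q + Q) = 7 - 2*Q)
R(b) = -4 + b*(22 + b)/4 (R(b) = -4 + ((b + b)*(b + 22))/8 = -4 + ((2*b)*(22 + b))/8 = -4 + (2*b*(22 + b))/8 = -4 + b*(22 + b)/4)
h(E, m) = 0
272013 - h(k(-24), R(-20)) = 272013 - 1*0 = 272013 + 0 = 272013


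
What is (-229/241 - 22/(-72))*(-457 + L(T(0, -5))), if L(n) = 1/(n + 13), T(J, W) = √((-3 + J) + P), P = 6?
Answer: 141407819/480072 + 5593*√3/1440216 ≈ 294.56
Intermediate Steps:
T(J, W) = √(3 + J) (T(J, W) = √((-3 + J) + 6) = √(3 + J))
L(n) = 1/(13 + n)
(-229/241 - 22/(-72))*(-457 + L(T(0, -5))) = (-229/241 - 22/(-72))*(-457 + 1/(13 + √(3 + 0))) = (-229*1/241 - 22*(-1/72))*(-457 + 1/(13 + √3)) = (-229/241 + 11/36)*(-457 + 1/(13 + √3)) = -5593*(-457 + 1/(13 + √3))/8676 = 2556001/8676 - 5593/(8676*(13 + √3))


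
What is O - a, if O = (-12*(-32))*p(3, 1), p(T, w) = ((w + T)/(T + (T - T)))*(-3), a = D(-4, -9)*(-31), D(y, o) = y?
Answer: -1660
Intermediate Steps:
a = 124 (a = -4*(-31) = 124)
p(T, w) = -3*(T + w)/T (p(T, w) = ((T + w)/(T + 0))*(-3) = ((T + w)/T)*(-3) = -3*(T + w)/T)
O = -1536 (O = (-12*(-32))*(-3 - 3*1/3) = 384*(-3 - 3*1*⅓) = 384*(-3 - 1) = 384*(-4) = -1536)
O - a = -1536 - 1*124 = -1536 - 124 = -1660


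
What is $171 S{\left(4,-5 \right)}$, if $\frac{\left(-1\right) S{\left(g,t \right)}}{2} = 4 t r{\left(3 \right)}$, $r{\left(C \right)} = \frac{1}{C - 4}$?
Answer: $-6840$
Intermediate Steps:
$r{\left(C \right)} = \frac{1}{-4 + C}$
$S{\left(g,t \right)} = 8 t$ ($S{\left(g,t \right)} = - 2 \frac{4 t}{-4 + 3} = - 2 \frac{4 t}{-1} = - 2 \cdot 4 t \left(-1\right) = - 2 \left(- 4 t\right) = 8 t$)
$171 S{\left(4,-5 \right)} = 171 \cdot 8 \left(-5\right) = 171 \left(-40\right) = -6840$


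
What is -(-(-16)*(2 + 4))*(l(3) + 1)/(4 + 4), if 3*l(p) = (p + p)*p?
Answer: -84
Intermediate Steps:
l(p) = 2*p²/3 (l(p) = ((p + p)*p)/3 = ((2*p)*p)/3 = (2*p²)/3 = 2*p²/3)
-(-(-16)*(2 + 4))*(l(3) + 1)/(4 + 4) = -(-(-16)*(2 + 4))*((⅔)*3² + 1)/(4 + 4) = -(-(-16)*6)*((⅔)*9 + 1)/8 = -(-4*(-24))*(6 + 1)*(⅛) = -96*7*(⅛) = -96*7/8 = -1*84 = -84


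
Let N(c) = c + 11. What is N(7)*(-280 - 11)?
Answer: -5238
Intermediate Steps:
N(c) = 11 + c
N(7)*(-280 - 11) = (11 + 7)*(-280 - 11) = 18*(-291) = -5238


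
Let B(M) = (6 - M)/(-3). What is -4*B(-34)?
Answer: 160/3 ≈ 53.333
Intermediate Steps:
B(M) = -2 + M/3 (B(M) = (6 - M)*(-1/3) = -2 + M/3)
-4*B(-34) = -4*(-2 + (1/3)*(-34)) = -4*(-2 - 34/3) = -4*(-40/3) = 160/3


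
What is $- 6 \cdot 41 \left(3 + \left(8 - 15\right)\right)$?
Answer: $984$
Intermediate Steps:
$- 6 \cdot 41 \left(3 + \left(8 - 15\right)\right) = - 6 \cdot 41 \left(3 - 7\right) = - 6 \cdot 41 \left(-4\right) = \left(-6\right) \left(-164\right) = 984$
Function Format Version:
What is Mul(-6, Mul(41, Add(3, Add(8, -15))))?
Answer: 984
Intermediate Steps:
Mul(-6, Mul(41, Add(3, Add(8, -15)))) = Mul(-6, Mul(41, Add(3, -7))) = Mul(-6, Mul(41, -4)) = Mul(-6, -164) = 984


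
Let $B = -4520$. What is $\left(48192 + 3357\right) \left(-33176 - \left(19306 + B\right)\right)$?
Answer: $-2472393138$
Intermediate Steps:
$\left(48192 + 3357\right) \left(-33176 - \left(19306 + B\right)\right) = \left(48192 + 3357\right) \left(-33176 - 14786\right) = 51549 \left(-33176 + \left(-19306 + 4520\right)\right) = 51549 \left(-33176 - 14786\right) = 51549 \left(-47962\right) = -2472393138$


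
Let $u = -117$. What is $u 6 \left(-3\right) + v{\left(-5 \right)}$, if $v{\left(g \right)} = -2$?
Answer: $2104$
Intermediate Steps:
$u 6 \left(-3\right) + v{\left(-5 \right)} = - 117 \cdot 6 \left(-3\right) - 2 = \left(-117\right) \left(-18\right) - 2 = 2106 - 2 = 2104$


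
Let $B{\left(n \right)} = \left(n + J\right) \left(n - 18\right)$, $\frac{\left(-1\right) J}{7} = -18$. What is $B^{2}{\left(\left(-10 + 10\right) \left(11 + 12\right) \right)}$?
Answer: $5143824$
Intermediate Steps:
$J = 126$ ($J = \left(-7\right) \left(-18\right) = 126$)
$B{\left(n \right)} = \left(-18 + n\right) \left(126 + n\right)$ ($B{\left(n \right)} = \left(n + 126\right) \left(n - 18\right) = \left(126 + n\right) \left(-18 + n\right) = \left(-18 + n\right) \left(126 + n\right)$)
$B^{2}{\left(\left(-10 + 10\right) \left(11 + 12\right) \right)} = \left(-2268 + \left(\left(-10 + 10\right) \left(11 + 12\right)\right)^{2} + 108 \left(-10 + 10\right) \left(11 + 12\right)\right)^{2} = \left(-2268 + \left(0 \cdot 23\right)^{2} + 108 \cdot 0 \cdot 23\right)^{2} = \left(-2268 + 0^{2} + 108 \cdot 0\right)^{2} = \left(-2268 + 0 + 0\right)^{2} = \left(-2268\right)^{2} = 5143824$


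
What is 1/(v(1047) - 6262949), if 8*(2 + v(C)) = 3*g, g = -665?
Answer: -8/50105603 ≈ -1.5966e-7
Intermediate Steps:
v(C) = -2011/8 (v(C) = -2 + (3*(-665))/8 = -2 + (⅛)*(-1995) = -2 - 1995/8 = -2011/8)
1/(v(1047) - 6262949) = 1/(-2011/8 - 6262949) = 1/(-50105603/8) = -8/50105603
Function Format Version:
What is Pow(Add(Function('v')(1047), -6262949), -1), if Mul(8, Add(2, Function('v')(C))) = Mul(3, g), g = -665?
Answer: Rational(-8, 50105603) ≈ -1.5966e-7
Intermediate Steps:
Function('v')(C) = Rational(-2011, 8) (Function('v')(C) = Add(-2, Mul(Rational(1, 8), Mul(3, -665))) = Add(-2, Mul(Rational(1, 8), -1995)) = Add(-2, Rational(-1995, 8)) = Rational(-2011, 8))
Pow(Add(Function('v')(1047), -6262949), -1) = Pow(Add(Rational(-2011, 8), -6262949), -1) = Pow(Rational(-50105603, 8), -1) = Rational(-8, 50105603)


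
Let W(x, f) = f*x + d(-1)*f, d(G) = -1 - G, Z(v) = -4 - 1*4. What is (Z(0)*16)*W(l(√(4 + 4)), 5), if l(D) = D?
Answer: -1280*√2 ≈ -1810.2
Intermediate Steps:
Z(v) = -8 (Z(v) = -4 - 4 = -8)
W(x, f) = f*x (W(x, f) = f*x + (-1 - 1*(-1))*f = f*x + (-1 + 1)*f = f*x + 0*f = f*x + 0 = f*x)
(Z(0)*16)*W(l(√(4 + 4)), 5) = (-8*16)*(5*√(4 + 4)) = -640*√8 = -640*2*√2 = -1280*√2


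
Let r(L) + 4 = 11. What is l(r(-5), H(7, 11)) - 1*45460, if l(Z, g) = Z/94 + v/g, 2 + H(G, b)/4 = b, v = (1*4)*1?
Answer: -38459003/846 ≈ -45460.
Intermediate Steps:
r(L) = 7 (r(L) = -4 + 11 = 7)
v = 4 (v = 4*1 = 4)
H(G, b) = -8 + 4*b
l(Z, g) = 4/g + Z/94 (l(Z, g) = Z/94 + 4/g = 4/g + Z/94)
l(r(-5), H(7, 11)) - 1*45460 = (4/(-8 + 4*11) + (1/94)*7) - 1*45460 = (4/(-8 + 44) + 7/94) - 45460 = (4/36 + 7/94) - 45460 = (4*(1/36) + 7/94) - 45460 = (⅑ + 7/94) - 45460 = 157/846 - 45460 = -38459003/846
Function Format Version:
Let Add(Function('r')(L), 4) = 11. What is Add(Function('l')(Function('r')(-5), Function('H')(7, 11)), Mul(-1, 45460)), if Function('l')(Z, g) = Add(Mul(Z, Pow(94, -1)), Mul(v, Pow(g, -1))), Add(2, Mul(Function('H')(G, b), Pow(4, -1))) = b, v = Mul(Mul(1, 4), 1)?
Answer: Rational(-38459003, 846) ≈ -45460.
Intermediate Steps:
Function('r')(L) = 7 (Function('r')(L) = Add(-4, 11) = 7)
v = 4 (v = Mul(4, 1) = 4)
Function('H')(G, b) = Add(-8, Mul(4, b))
Function('l')(Z, g) = Add(Mul(4, Pow(g, -1)), Mul(Rational(1, 94), Z)) (Function('l')(Z, g) = Add(Mul(Z, Pow(94, -1)), Mul(4, Pow(g, -1))) = Add(Mul(Z, Rational(1, 94)), Mul(4, Pow(g, -1))) = Add(Mul(Rational(1, 94), Z), Mul(4, Pow(g, -1))) = Add(Mul(4, Pow(g, -1)), Mul(Rational(1, 94), Z)))
Add(Function('l')(Function('r')(-5), Function('H')(7, 11)), Mul(-1, 45460)) = Add(Add(Mul(4, Pow(Add(-8, Mul(4, 11)), -1)), Mul(Rational(1, 94), 7)), Mul(-1, 45460)) = Add(Add(Mul(4, Pow(Add(-8, 44), -1)), Rational(7, 94)), -45460) = Add(Add(Mul(4, Pow(36, -1)), Rational(7, 94)), -45460) = Add(Add(Mul(4, Rational(1, 36)), Rational(7, 94)), -45460) = Add(Add(Rational(1, 9), Rational(7, 94)), -45460) = Add(Rational(157, 846), -45460) = Rational(-38459003, 846)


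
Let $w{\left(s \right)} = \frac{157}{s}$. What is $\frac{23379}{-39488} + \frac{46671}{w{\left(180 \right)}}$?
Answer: $\frac{331726330137}{6199616} \approx 53508.0$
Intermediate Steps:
$\frac{23379}{-39488} + \frac{46671}{w{\left(180 \right)}} = \frac{23379}{-39488} + \frac{46671}{157 \cdot \frac{1}{180}} = 23379 \left(- \frac{1}{39488}\right) + \frac{46671}{157 \cdot \frac{1}{180}} = - \frac{23379}{39488} + \frac{46671}{\frac{157}{180}} = - \frac{23379}{39488} + 46671 \cdot \frac{180}{157} = - \frac{23379}{39488} + \frac{8400780}{157} = \frac{331726330137}{6199616}$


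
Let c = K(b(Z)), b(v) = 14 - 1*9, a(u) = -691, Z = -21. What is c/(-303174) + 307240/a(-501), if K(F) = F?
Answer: -93147183215/209493234 ≈ -444.63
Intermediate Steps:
b(v) = 5 (b(v) = 14 - 9 = 5)
c = 5
c/(-303174) + 307240/a(-501) = 5/(-303174) + 307240/(-691) = 5*(-1/303174) + 307240*(-1/691) = -5/303174 - 307240/691 = -93147183215/209493234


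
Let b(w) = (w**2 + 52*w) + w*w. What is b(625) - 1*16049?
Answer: 797701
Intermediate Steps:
b(w) = 2*w**2 + 52*w (b(w) = (w**2 + 52*w) + w**2 = 2*w**2 + 52*w)
b(625) - 1*16049 = 2*625*(26 + 625) - 1*16049 = 2*625*651 - 16049 = 813750 - 16049 = 797701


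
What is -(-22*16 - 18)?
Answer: 370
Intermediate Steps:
-(-22*16 - 18) = -(-352 - 18) = -1*(-370) = 370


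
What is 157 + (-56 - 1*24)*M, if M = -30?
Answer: 2557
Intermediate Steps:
157 + (-56 - 1*24)*M = 157 + (-56 - 1*24)*(-30) = 157 + (-56 - 24)*(-30) = 157 - 80*(-30) = 157 + 2400 = 2557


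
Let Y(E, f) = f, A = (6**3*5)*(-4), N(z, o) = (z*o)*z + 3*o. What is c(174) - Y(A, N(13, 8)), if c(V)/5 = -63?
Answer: -1691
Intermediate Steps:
N(z, o) = 3*o + o*z**2 (N(z, o) = (o*z)*z + 3*o = o*z**2 + 3*o = 3*o + o*z**2)
c(V) = -315 (c(V) = 5*(-63) = -315)
A = -4320 (A = (216*5)*(-4) = 1080*(-4) = -4320)
c(174) - Y(A, N(13, 8)) = -315 - 8*(3 + 13**2) = -315 - 8*(3 + 169) = -315 - 8*172 = -315 - 1*1376 = -315 - 1376 = -1691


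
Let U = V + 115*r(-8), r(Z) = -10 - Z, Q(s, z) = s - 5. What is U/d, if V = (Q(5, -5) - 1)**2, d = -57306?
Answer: 229/57306 ≈ 0.0039961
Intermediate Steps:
Q(s, z) = -5 + s
V = 1 (V = ((-5 + 5) - 1)**2 = (0 - 1)**2 = (-1)**2 = 1)
U = -229 (U = 1 + 115*(-10 - 1*(-8)) = 1 + 115*(-10 + 8) = 1 + 115*(-2) = 1 - 230 = -229)
U/d = -229/(-57306) = -229*(-1/57306) = 229/57306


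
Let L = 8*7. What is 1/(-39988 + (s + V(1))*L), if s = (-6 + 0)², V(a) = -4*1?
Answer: -1/38196 ≈ -2.6181e-5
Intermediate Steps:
V(a) = -4
s = 36 (s = (-6)² = 36)
L = 56
1/(-39988 + (s + V(1))*L) = 1/(-39988 + (36 - 4)*56) = 1/(-39988 + 32*56) = 1/(-39988 + 1792) = 1/(-38196) = -1/38196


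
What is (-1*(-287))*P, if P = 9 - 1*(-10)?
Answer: 5453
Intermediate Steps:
P = 19 (P = 9 + 10 = 19)
(-1*(-287))*P = -1*(-287)*19 = 287*19 = 5453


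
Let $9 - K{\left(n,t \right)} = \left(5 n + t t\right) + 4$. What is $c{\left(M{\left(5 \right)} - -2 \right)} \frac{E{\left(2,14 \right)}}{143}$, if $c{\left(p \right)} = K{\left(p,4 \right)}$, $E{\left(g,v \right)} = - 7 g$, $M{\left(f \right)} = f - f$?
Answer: $\frac{294}{143} \approx 2.0559$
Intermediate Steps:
$M{\left(f \right)} = 0$
$K{\left(n,t \right)} = 5 - t^{2} - 5 n$ ($K{\left(n,t \right)} = 9 - \left(\left(5 n + t t\right) + 4\right) = 9 - \left(\left(5 n + t^{2}\right) + 4\right) = 9 - \left(\left(t^{2} + 5 n\right) + 4\right) = 9 - \left(4 + t^{2} + 5 n\right) = 5 - t^{2} - 5 n$)
$c{\left(p \right)} = -11 - 5 p$ ($c{\left(p \right)} = 5 - 4^{2} - 5 p = 5 - 16 - 5 p = -11 - 5 p$)
$c{\left(M{\left(5 \right)} - -2 \right)} \frac{E{\left(2,14 \right)}}{143} = \left(-11 - 5 \left(0 - -2\right)\right) \frac{\left(-7\right) 2}{143} = \left(-11 - 5 \left(0 + 2\right)\right) \left(\left(-14\right) \frac{1}{143}\right) = \left(-11 - 10\right) \left(- \frac{14}{143}\right) = \left(-21\right) \left(- \frac{14}{143}\right) = \frac{294}{143}$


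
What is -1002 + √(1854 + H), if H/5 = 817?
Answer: -1002 + √5939 ≈ -924.94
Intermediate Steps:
H = 4085 (H = 5*817 = 4085)
-1002 + √(1854 + H) = -1002 + √(1854 + 4085) = -1002 + √5939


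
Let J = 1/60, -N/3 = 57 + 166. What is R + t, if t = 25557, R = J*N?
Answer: 510917/20 ≈ 25546.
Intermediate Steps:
N = -669 (N = -3*(57 + 166) = -3*223 = -669)
J = 1/60 ≈ 0.016667
R = -223/20 (R = (1/60)*(-669) = -223/20 ≈ -11.150)
R + t = -223/20 + 25557 = 510917/20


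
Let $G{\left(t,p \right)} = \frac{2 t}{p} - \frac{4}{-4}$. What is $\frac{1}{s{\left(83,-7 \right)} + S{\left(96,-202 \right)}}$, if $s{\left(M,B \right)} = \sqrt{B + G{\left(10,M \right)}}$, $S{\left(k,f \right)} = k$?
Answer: $\frac{3984}{382703} - \frac{i \sqrt{39674}}{765406} \approx 0.01041 - 0.00026023 i$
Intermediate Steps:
$G{\left(t,p \right)} = 1 + \frac{2 t}{p}$ ($G{\left(t,p \right)} = \frac{2 t}{p} - -1 = \frac{2 t}{p} + 1 = 1 + \frac{2 t}{p}$)
$s{\left(M,B \right)} = \sqrt{B + \frac{20 + M}{M}}$ ($s{\left(M,B \right)} = \sqrt{B + \frac{M + 2 \cdot 10}{M}} = \sqrt{B + \frac{M + 20}{M}} = \sqrt{B + \frac{20 + M}{M}}$)
$\frac{1}{s{\left(83,-7 \right)} + S{\left(96,-202 \right)}} = \frac{1}{\sqrt{1 - 7 + \frac{20}{83}} + 96} = \frac{1}{\sqrt{- \frac{478}{83}} + 96} = \frac{1}{\frac{i \sqrt{39674}}{83} + 96} = \frac{1}{96 + \frac{i \sqrt{39674}}{83}}$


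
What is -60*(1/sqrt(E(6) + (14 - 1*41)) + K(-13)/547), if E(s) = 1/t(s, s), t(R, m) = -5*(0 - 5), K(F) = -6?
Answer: 360/547 + 150*I*sqrt(674)/337 ≈ 0.65814 + 11.556*I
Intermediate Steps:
t(R, m) = 25 (t(R, m) = -5*(-5) = 25)
E(s) = 1/25
-60*(1/sqrt(E(6) + (14 - 1*41)) + K(-13)/547) = -60*(1/sqrt(1/25 + (14 - 1*41)) - 6/547) = -60*(1/sqrt(1/25 + (14 - 41)) - 6*1/547) = -60*(1/sqrt(1/25 - 27) - 6/547) = -60*(1/sqrt(-674/25) - 6/547) = -60*(1/(I*sqrt(674)/5) - 6/547) = -60*(1*(-5*I*sqrt(674)/674) - 6/547) = -60*(-5*I*sqrt(674)/674 - 6/547) = -60*(-6/547 - 5*I*sqrt(674)/674) = 360/547 + 150*I*sqrt(674)/337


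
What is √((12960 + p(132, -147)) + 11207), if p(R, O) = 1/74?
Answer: √132338566/74 ≈ 155.46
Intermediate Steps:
p(R, O) = 1/74
√((12960 + p(132, -147)) + 11207) = √((12960 + 1/74) + 11207) = √(959041/74 + 11207) = √(1788359/74) = √132338566/74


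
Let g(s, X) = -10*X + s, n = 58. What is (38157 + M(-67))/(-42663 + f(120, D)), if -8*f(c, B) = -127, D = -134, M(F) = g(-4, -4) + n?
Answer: -306008/341177 ≈ -0.89692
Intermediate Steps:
g(s, X) = s - 10*X
M(F) = 94 (M(F) = (-4 - 10*(-4)) + 58 = (-4 + 40) + 58 = 36 + 58 = 94)
f(c, B) = 127/8 (f(c, B) = -⅛*(-127) = 127/8)
(38157 + M(-67))/(-42663 + f(120, D)) = (38157 + 94)/(-42663 + 127/8) = 38251/(-341177/8) = 38251*(-8/341177) = -306008/341177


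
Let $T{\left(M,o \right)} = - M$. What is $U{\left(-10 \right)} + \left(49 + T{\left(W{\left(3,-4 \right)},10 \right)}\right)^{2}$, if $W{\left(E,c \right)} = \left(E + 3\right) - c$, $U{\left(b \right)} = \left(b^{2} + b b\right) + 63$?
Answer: $1784$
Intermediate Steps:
$U{\left(b \right)} = 63 + 2 b^{2}$ ($U{\left(b \right)} = \left(b^{2} + b^{2}\right) + 63 = 2 b^{2} + 63 = 63 + 2 b^{2}$)
$W{\left(E,c \right)} = 3 + E - c$ ($W{\left(E,c \right)} = \left(3 + E\right) - c = 3 + E - c$)
$U{\left(-10 \right)} + \left(49 + T{\left(W{\left(3,-4 \right)},10 \right)}\right)^{2} = \left(63 + 2 \left(-10\right)^{2}\right) + \left(49 - \left(3 + 3 - -4\right)\right)^{2} = \left(63 + 2 \cdot 100\right) + \left(49 - \left(3 + 3 + 4\right)\right)^{2} = \left(63 + 200\right) + \left(49 - 10\right)^{2} = 263 + \left(49 - 10\right)^{2} = 263 + 39^{2} = 263 + 1521 = 1784$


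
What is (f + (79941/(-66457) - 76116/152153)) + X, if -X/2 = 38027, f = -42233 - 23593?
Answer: -1434655558655465/10111631921 ≈ -1.4188e+5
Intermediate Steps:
f = -65826
X = -76054 (X = -2*38027 = -76054)
(f + (79941/(-66457) - 76116/152153)) + X = (-65826 + (79941/(-66457) - 76116/152153)) - 76054 = (-65826 + (79941*(-1/66457) - 76116*1/152153)) - 76054 = (-65826 + (-79941/66457 - 76116/152153)) - 76054 = (-65826 - 17221703985/10111631921) - 76054 = -665625504535731/10111631921 - 76054 = -1434655558655465/10111631921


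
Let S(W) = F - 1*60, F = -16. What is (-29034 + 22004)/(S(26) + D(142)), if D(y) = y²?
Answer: -3515/10044 ≈ -0.34996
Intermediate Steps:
S(W) = -76 (S(W) = -16 - 1*60 = -16 - 60 = -76)
(-29034 + 22004)/(S(26) + D(142)) = (-29034 + 22004)/(-76 + 142²) = -7030/(-76 + 20164) = -7030/20088 = -7030*1/20088 = -3515/10044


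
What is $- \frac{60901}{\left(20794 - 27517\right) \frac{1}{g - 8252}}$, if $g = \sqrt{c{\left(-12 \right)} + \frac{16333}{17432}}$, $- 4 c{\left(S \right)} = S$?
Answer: $- \frac{502555052}{6723} + \frac{60901 \sqrt{299085182}}{58597668} \approx -74734.0$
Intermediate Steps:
$c{\left(S \right)} = - \frac{S}{4}$
$g = \frac{\sqrt{299085182}}{8716}$ ($g = \sqrt{\left(- \frac{1}{4}\right) \left(-12\right) + \frac{16333}{17432}} = \sqrt{3 + 16333 \cdot \frac{1}{17432}} = \sqrt{3 + \frac{16333}{17432}} = \sqrt{\frac{68629}{17432}} = \frac{\sqrt{299085182}}{8716} \approx 1.9842$)
$- \frac{60901}{\left(20794 - 27517\right) \frac{1}{g - 8252}} = - \frac{60901}{\left(20794 - 27517\right) \frac{1}{\frac{\sqrt{299085182}}{8716} - 8252}} = - \frac{60901}{\left(-6723\right) \frac{1}{-8252 + \frac{\sqrt{299085182}}{8716}}} = - 60901 \left(\frac{8252}{6723} - \frac{\sqrt{299085182}}{58597668}\right) = - \frac{502555052}{6723} + \frac{60901 \sqrt{299085182}}{58597668}$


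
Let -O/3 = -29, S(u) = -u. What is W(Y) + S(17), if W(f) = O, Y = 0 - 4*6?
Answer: 70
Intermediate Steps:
Y = -24 (Y = 0 - 24 = -24)
O = 87 (O = -3*(-29) = 87)
W(f) = 87
W(Y) + S(17) = 87 - 1*17 = 87 - 17 = 70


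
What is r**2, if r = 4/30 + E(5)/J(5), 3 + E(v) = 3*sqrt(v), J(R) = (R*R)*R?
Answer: 2086/140625 + 82*sqrt(5)/15625 ≈ 0.026569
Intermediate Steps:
J(R) = R**3 (J(R) = R**2*R = R**3)
E(v) = -3 + 3*sqrt(v)
r = 41/375 + 3*sqrt(5)/125 (r = 4/30 + (-3 + 3*sqrt(5))/(5**3) = 4*(1/30) + (-3 + 3*sqrt(5))/125 = 2/15 + (-3 + 3*sqrt(5))*(1/125) = 2/15 + (-3/125 + 3*sqrt(5)/125) = 41/375 + 3*sqrt(5)/125 ≈ 0.16300)
r**2 = (41/375 + 3*sqrt(5)/125)**2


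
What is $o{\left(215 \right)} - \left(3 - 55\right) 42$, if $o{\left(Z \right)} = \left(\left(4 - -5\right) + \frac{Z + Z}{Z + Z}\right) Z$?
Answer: $4334$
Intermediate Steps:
$o{\left(Z \right)} = 10 Z$ ($o{\left(Z \right)} = \left(\left(4 + 5\right) + \frac{2 Z}{2 Z}\right) Z = \left(9 + 2 Z \frac{1}{2 Z}\right) Z = \left(9 + 1\right) Z = 10 Z$)
$o{\left(215 \right)} - \left(3 - 55\right) 42 = 10 \cdot 215 - \left(3 - 55\right) 42 = 2150 - \left(-52\right) 42 = 2150 - -2184 = 2150 + 2184 = 4334$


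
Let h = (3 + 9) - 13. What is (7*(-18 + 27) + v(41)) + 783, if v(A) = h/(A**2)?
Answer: 1422125/1681 ≈ 846.00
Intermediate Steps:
h = -1 (h = 12 - 13 = -1)
v(A) = -1/A**2 (v(A) = -1/(A**2) = -1/A**2)
(7*(-18 + 27) + v(41)) + 783 = (7*(-18 + 27) - 1/41**2) + 783 = (7*9 - 1*1/1681) + 783 = (63 - 1/1681) + 783 = 105902/1681 + 783 = 1422125/1681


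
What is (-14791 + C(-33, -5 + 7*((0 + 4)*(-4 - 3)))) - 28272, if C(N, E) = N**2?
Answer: -41974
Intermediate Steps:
(-14791 + C(-33, -5 + 7*((0 + 4)*(-4 - 3)))) - 28272 = (-14791 + (-33)**2) - 28272 = (-14791 + 1089) - 28272 = -13702 - 28272 = -41974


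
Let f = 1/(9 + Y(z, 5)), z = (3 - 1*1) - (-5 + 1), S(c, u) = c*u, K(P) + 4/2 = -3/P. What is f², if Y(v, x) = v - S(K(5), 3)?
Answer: 25/12996 ≈ 0.0019237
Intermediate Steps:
K(P) = -2 - 3/P
z = 6 (z = (3 - 1) - 1*(-4) = 2 + 4 = 6)
Y(v, x) = 39/5 + v (Y(v, x) = v - (-2 - 3/5)*3 = v - (-2 - 3*⅕)*3 = v - (-2 - ⅗)*3 = v - (-13)*3/5 = v - 1*(-39/5) = v + 39/5 = 39/5 + v)
f = 5/114 (f = 1/(9 + (39/5 + 6)) = 1/(9 + 69/5) = 1/(114/5) = 5/114 ≈ 0.043860)
f² = (5/114)² = 25/12996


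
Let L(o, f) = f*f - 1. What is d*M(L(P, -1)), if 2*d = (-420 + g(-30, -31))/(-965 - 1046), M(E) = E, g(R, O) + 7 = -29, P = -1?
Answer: 0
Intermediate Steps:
g(R, O) = -36 (g(R, O) = -7 - 29 = -36)
L(o, f) = -1 + f**2 (L(o, f) = f**2 - 1 = -1 + f**2)
d = 228/2011 (d = ((-420 - 36)/(-965 - 1046))/2 = (-456/(-2011))/2 = (-456*(-1/2011))/2 = (1/2)*(456/2011) = 228/2011 ≈ 0.11338)
d*M(L(P, -1)) = 228*(-1 + (-1)**2)/2011 = 228*(-1 + 1)/2011 = (228/2011)*0 = 0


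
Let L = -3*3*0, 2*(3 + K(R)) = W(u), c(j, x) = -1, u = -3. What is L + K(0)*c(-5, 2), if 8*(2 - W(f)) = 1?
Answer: 33/16 ≈ 2.0625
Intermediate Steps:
W(f) = 15/8 (W(f) = 2 - ⅛*1 = 2 - ⅛ = 15/8)
K(R) = -33/16 (K(R) = -3 + (½)*(15/8) = -3 + 15/16 = -33/16)
L = 0 (L = -9*0 = 0)
L + K(0)*c(-5, 2) = 0 - 33/16*(-1) = 0 + 33/16 = 33/16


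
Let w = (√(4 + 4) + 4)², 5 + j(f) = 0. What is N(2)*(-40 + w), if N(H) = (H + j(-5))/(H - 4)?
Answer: -24 + 24*√2 ≈ 9.9411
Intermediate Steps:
j(f) = -5 (j(f) = -5 + 0 = -5)
w = (4 + 2*√2)² (w = (√8 + 4)² = (2*√2 + 4)² = (4 + 2*√2)² ≈ 46.627)
N(H) = (-5 + H)/(-4 + H) (N(H) = (H - 5)/(H - 4) = (-5 + H)/(-4 + H))
N(2)*(-40 + w) = ((-5 + 2)/(-4 + 2))*(-40 + (24 + 16*√2)) = (-3/(-2))*(-16 + 16*√2) = (-½*(-3))*(-16 + 16*√2) = 3*(-16 + 16*√2)/2 = -24 + 24*√2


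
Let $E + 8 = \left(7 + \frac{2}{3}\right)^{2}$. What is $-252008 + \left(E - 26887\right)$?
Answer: $- \frac{2509598}{9} \approx -2.7884 \cdot 10^{5}$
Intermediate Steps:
$E = \frac{457}{9}$ ($E = -8 + \left(7 + \frac{2}{3}\right)^{2} = -8 + \left(\frac{23}{3}\right)^{2} = -8 + \frac{529}{9} = \frac{457}{9} \approx 50.778$)
$-252008 + \left(E - 26887\right) = -252008 + \left(\frac{457}{9} - 26887\right) = -252008 - \frac{241526}{9} = - \frac{2509598}{9}$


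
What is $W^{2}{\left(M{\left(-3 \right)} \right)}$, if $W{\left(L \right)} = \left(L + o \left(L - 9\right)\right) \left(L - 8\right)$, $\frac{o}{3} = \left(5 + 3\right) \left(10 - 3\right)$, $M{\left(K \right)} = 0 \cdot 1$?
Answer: $146313216$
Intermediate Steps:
$M{\left(K \right)} = 0$
$o = 168$ ($o = 3 \left(5 + 3\right) \left(10 - 3\right) = 3 \cdot 8 \cdot 7 = 3 \cdot 56 = 168$)
$W{\left(L \right)} = \left(-1512 + 169 L\right) \left(-8 + L\right)$ ($W{\left(L \right)} = \left(L + 168 \left(L - 9\right)\right) \left(L - 8\right) = \left(L + 168 \left(-9 + L\right)\right) \left(-8 + L\right) = \left(L + \left(-1512 + 168 L\right)\right) \left(-8 + L\right) = \left(-1512 + 169 L\right) \left(-8 + L\right)$)
$W^{2}{\left(M{\left(-3 \right)} \right)} = \left(12096 - 0 + 169 \cdot 0^{2}\right)^{2} = \left(12096 + 0 + 169 \cdot 0\right)^{2} = \left(12096 + 0 + 0\right)^{2} = 12096^{2} = 146313216$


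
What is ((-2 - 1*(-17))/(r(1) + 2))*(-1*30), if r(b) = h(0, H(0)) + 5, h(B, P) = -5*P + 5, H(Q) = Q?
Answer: -75/2 ≈ -37.500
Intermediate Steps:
h(B, P) = 5 - 5*P
r(b) = 10 (r(b) = (5 - 5*0) + 5 = (5 + 0) + 5 = 5 + 5 = 10)
((-2 - 1*(-17))/(r(1) + 2))*(-1*30) = ((-2 - 1*(-17))/(10 + 2))*(-1*30) = ((-2 + 17)/12)*(-30) = (15*(1/12))*(-30) = (5/4)*(-30) = -75/2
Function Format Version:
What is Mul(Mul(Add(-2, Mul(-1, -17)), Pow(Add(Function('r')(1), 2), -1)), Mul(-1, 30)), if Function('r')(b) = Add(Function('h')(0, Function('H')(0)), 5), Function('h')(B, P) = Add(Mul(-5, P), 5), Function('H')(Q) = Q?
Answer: Rational(-75, 2) ≈ -37.500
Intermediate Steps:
Function('h')(B, P) = Add(5, Mul(-5, P))
Function('r')(b) = 10 (Function('r')(b) = Add(Add(5, Mul(-5, 0)), 5) = Add(Add(5, 0), 5) = Add(5, 5) = 10)
Mul(Mul(Add(-2, Mul(-1, -17)), Pow(Add(Function('r')(1), 2), -1)), Mul(-1, 30)) = Mul(Mul(Add(-2, Mul(-1, -17)), Pow(Add(10, 2), -1)), Mul(-1, 30)) = Mul(Mul(Add(-2, 17), Pow(12, -1)), -30) = Mul(Mul(15, Rational(1, 12)), -30) = Mul(Rational(5, 4), -30) = Rational(-75, 2)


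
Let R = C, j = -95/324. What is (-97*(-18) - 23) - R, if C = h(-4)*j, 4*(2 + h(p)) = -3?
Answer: 2231963/1296 ≈ 1722.2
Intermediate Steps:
h(p) = -11/4 (h(p) = -2 + (¼)*(-3) = -2 - ¾ = -11/4)
j = -95/324 (j = -95*1/324 = -95/324 ≈ -0.29321)
C = 1045/1296 (C = -11/4*(-95/324) = 1045/1296 ≈ 0.80633)
R = 1045/1296 ≈ 0.80633
(-97*(-18) - 23) - R = (-97*(-18) - 23) - 1*1045/1296 = (1746 - 23) - 1045/1296 = 1723 - 1045/1296 = 2231963/1296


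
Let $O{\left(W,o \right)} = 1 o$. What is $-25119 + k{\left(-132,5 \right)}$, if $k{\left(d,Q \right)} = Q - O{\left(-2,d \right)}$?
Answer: $-24982$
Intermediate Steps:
$O{\left(W,o \right)} = o$
$k{\left(d,Q \right)} = Q - d$
$-25119 + k{\left(-132,5 \right)} = -25119 + \left(5 - -132\right) = -25119 + \left(5 + 132\right) = -25119 + 137 = -24982$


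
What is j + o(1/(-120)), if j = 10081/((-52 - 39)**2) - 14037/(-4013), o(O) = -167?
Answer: -5392990601/33231653 ≈ -162.28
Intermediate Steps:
j = 156695450/33231653 (j = 10081/((-91)**2) - 14037*(-1/4013) = 10081/8281 + 14037/4013 = 156695450/33231653 ≈ 4.7152)
j + o(1/(-120)) = 156695450/33231653 - 167 = -5392990601/33231653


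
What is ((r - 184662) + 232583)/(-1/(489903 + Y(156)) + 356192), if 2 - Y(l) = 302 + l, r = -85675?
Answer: -18478582038/174337105823 ≈ -0.10599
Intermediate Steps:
Y(l) = -300 - l (Y(l) = 2 - (302 + l) = 2 + (-302 - l) = -300 - l)
((r - 184662) + 232583)/(-1/(489903 + Y(156)) + 356192) = ((-85675 - 184662) + 232583)/(-1/(489903 + (-300 - 1*156)) + 356192) = (-270337 + 232583)/(-1/(489903 + (-300 - 156)) + 356192) = -37754/(-1/(489903 - 456) + 356192) = -37754/(-1/489447 + 356192) = -37754/174337105823/489447 = -37754*489447/174337105823 = -18478582038/174337105823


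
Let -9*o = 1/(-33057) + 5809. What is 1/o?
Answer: -297513/192028112 ≈ -0.0015493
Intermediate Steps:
o = -192028112/297513 (o = -(1/(-33057) + 5809)/9 = -(-1/33057 + 5809)/9 = -⅑*192028112/33057 = -192028112/297513 ≈ -645.44)
1/o = 1/(-192028112/297513) = -297513/192028112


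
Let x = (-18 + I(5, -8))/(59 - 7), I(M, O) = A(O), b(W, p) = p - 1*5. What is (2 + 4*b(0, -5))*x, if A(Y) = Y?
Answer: 19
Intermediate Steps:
b(W, p) = -5 + p (b(W, p) = p - 5 = -5 + p)
I(M, O) = O
x = -1/2 (x = (-18 - 8)/(59 - 7) = -26/52 = -26*1/52 = -1/2 ≈ -0.50000)
(2 + 4*b(0, -5))*x = (2 + 4*(-5 - 5))*(-1/2) = (2 + 4*(-10))*(-1/2) = (2 - 40)*(-1/2) = -38*(-1/2) = 19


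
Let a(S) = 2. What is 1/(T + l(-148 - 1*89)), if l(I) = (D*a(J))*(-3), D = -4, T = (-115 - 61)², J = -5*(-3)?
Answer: 1/31000 ≈ 3.2258e-5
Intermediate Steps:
J = 15
T = 30976 (T = (-176)² = 30976)
l(I) = 24 (l(I) = -4*2*(-3) = -8*(-3) = 24)
1/(T + l(-148 - 1*89)) = 1/(30976 + 24) = 1/31000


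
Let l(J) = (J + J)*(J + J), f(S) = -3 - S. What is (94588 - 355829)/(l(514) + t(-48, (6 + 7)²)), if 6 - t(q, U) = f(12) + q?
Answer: -261241/1056853 ≈ -0.24719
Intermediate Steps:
l(J) = 4*J² (l(J) = (2*J)*(2*J) = 4*J²)
t(q, U) = 21 - q (t(q, U) = 6 - ((-3 - 1*12) + q) = 6 - ((-3 - 12) + q) = 6 - (-15 + q) = 6 + (15 - q) = 21 - q)
(94588 - 355829)/(l(514) + t(-48, (6 + 7)²)) = (94588 - 355829)/(4*514² + (21 - 1*(-48))) = -261241/(4*264196 + (21 + 48)) = -261241/(1056784 + 69) = -261241/1056853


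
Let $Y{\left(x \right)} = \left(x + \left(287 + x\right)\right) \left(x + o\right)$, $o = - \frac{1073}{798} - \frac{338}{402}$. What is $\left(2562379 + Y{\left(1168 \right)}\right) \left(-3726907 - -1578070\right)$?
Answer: $- \frac{215238638164786237}{17822} \approx -1.2077 \cdot 10^{13}$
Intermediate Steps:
$o = - \frac{116845}{53466}$ ($o = \left(-1073\right) \frac{1}{798} - \frac{169}{201} = - \frac{1073}{798} - \frac{169}{201} = - \frac{116845}{53466} \approx -2.1854$)
$Y{\left(x \right)} = \left(287 + 2 x\right) \left(- \frac{116845}{53466} + x\right)$ ($Y{\left(x \right)} = \left(x + \left(287 + x\right)\right) \left(x - \frac{116845}{53466}\right) = \left(287 + 2 x\right) \left(- \frac{116845}{53466} + x\right)$)
$\left(2562379 + Y{\left(1168 \right)}\right) \left(-3726907 - -1578070\right) = \left(2562379 + \left(- \frac{4790645}{7638} + 2 \cdot 1168^{2} + \frac{7555526}{26733} \cdot 1168\right)\right) \left(-3726907 - -1578070\right) = \left(2562379 + \left(- \frac{4790645}{7638} + 2 \cdot 1364224 + \frac{8824854368}{26733}\right)\right) \left(-3726907 + 1578070\right) = \left(2562379 + \left(- \frac{4790645}{7638} + 2728448 + \frac{8824854368}{26733}\right)\right) \left(-2148837\right) = \left(2562379 + \frac{163495374989}{53466}\right) \left(-2148837\right) = \frac{300495530603}{53466} \left(-2148837\right) = - \frac{215238638164786237}{17822}$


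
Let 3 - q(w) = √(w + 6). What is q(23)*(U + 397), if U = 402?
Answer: 2397 - 799*√29 ≈ -1905.7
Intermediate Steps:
q(w) = 3 - √(6 + w) (q(w) = 3 - √(w + 6) = 3 - √(6 + w))
q(23)*(U + 397) = (3 - √(6 + 23))*(402 + 397) = (3 - √29)*799 = 2397 - 799*√29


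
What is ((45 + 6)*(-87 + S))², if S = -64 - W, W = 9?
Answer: 66585600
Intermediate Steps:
S = -73 (S = -64 - 1*9 = -64 - 9 = -73)
((45 + 6)*(-87 + S))² = ((45 + 6)*(-87 - 73))² = (51*(-160))² = (-8160)² = 66585600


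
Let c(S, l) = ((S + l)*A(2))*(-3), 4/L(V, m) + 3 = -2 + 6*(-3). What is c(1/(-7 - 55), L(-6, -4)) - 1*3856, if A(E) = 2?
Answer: -2748515/713 ≈ -3854.9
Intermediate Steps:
L(V, m) = -4/23 (L(V, m) = 4/(-3 + (-2 + 6*(-3))) = 4/(-3 + (-2 - 18)) = 4/(-3 - 20) = 4/(-23) = 4*(-1/23) = -4/23)
c(S, l) = -6*S - 6*l (c(S, l) = ((S + l)*2)*(-3) = (2*S + 2*l)*(-3) = -6*S - 6*l)
c(1/(-7 - 55), L(-6, -4)) - 1*3856 = (-6/(-7 - 55) - 6*(-4/23)) - 1*3856 = (-6/(-62) + 24/23) - 3856 = (-6*(-1/62) + 24/23) - 3856 = (3/31 + 24/23) - 3856 = 813/713 - 3856 = -2748515/713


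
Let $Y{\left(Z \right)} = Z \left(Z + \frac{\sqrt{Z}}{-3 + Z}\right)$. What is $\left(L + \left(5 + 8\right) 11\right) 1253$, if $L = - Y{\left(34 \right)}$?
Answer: $-1269289 - \frac{42602 \sqrt{34}}{31} \approx -1.2773 \cdot 10^{6}$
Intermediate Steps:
$Y{\left(Z \right)} = Z \left(Z + \frac{\sqrt{Z}}{-3 + Z}\right)$
$L = -1156 - \frac{34 \sqrt{34}}{31}$ ($L = - \frac{34^{3} + 34^{\frac{3}{2}} - 3 \cdot 34^{2}}{-3 + 34} = - \frac{39304 + 34 \sqrt{34} - 3468}{31} = - \frac{35836 + 34 \sqrt{34}}{31} = - (1156 + \frac{34 \sqrt{34}}{31}) = -1156 - \frac{34 \sqrt{34}}{31} \approx -1162.4$)
$\left(L + \left(5 + 8\right) 11\right) 1253 = \left(\left(-1156 - \frac{34 \sqrt{34}}{31}\right) + \left(5 + 8\right) 11\right) 1253 = \left(\left(-1156 - \frac{34 \sqrt{34}}{31}\right) + 13 \cdot 11\right) 1253 = \left(\left(-1156 - \frac{34 \sqrt{34}}{31}\right) + 143\right) 1253 = \left(-1013 - \frac{34 \sqrt{34}}{31}\right) 1253 = -1269289 - \frac{42602 \sqrt{34}}{31}$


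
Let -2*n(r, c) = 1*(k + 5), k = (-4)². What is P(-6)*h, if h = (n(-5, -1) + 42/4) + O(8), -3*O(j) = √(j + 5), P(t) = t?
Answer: 2*√13 ≈ 7.2111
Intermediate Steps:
k = 16
n(r, c) = -21/2 (n(r, c) = -(16 + 5)/2 = -21/2)
O(j) = -√(5 + j)/3 (O(j) = -√(j + 5)/3 = -√(5 + j)/3)
h = -√13/3 (h = (-21/2 + 42/4) - √(5 + 8)/3 = (-21/2 + 42*(¼)) - √13/3 = (-21/2 + 21/2) - √13/3 = 0 - √13/3 = -√13/3 ≈ -1.2019)
P(-6)*h = -(-2)*√13 = 2*√13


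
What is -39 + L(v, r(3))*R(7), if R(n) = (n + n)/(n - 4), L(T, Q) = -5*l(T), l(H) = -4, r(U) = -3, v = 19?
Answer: 163/3 ≈ 54.333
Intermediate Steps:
L(T, Q) = 20 (L(T, Q) = -5*(-4) = 20)
R(n) = 2*n/(-4 + n) (R(n) = (2*n)/(-4 + n) = 2*n/(-4 + n))
-39 + L(v, r(3))*R(7) = -39 + 20*(2*7/(-4 + 7)) = -39 + 20*(2*7/3) = -39 + 20*(2*7*(1/3)) = -39 + 20*(14/3) = -39 + 280/3 = 163/3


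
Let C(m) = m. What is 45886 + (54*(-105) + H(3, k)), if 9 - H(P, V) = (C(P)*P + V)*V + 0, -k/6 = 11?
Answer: 36463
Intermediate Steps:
k = -66 (k = -6*11 = -66)
H(P, V) = 9 - V*(V + P**2) (H(P, V) = 9 - ((P*P + V)*V + 0) = 9 - ((P**2 + V)*V + 0) = 9 - ((V + P**2)*V + 0) = 9 - (V*(V + P**2) + 0) = 9 - V*(V + P**2))
45886 + (54*(-105) + H(3, k)) = 45886 + (54*(-105) + (9 - 1*(-66)**2 - 1*(-66)*3**2)) = 45886 + (-5670 + (9 - 1*4356 - 1*(-66)*9)) = 45886 + (-5670 + (9 - 4356 + 594)) = 45886 + (-5670 - 3753) = 45886 - 9423 = 36463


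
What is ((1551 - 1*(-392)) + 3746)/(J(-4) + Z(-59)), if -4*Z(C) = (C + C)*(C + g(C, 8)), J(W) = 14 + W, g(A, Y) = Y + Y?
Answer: -11378/2517 ≈ -4.5205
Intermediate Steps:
g(A, Y) = 2*Y
Z(C) = -C*(16 + C)/2 (Z(C) = -(C + C)*(C + 2*8)/4 = -2*C*(C + 16)/4 = -2*C*(16 + C)/4 = -C*(16 + C)/2)
((1551 - 1*(-392)) + 3746)/(J(-4) + Z(-59)) = ((1551 - 1*(-392)) + 3746)/((14 - 4) - 1/2*(-59)*(16 - 59)) = ((1551 + 392) + 3746)/(10 - 1/2*(-59)*(-43)) = (1943 + 3746)/(10 - 2537/2) = 5689/(-2517/2) = 5689*(-2/2517) = -11378/2517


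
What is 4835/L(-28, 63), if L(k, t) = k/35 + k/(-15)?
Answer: 72525/16 ≈ 4532.8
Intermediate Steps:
L(k, t) = -4*k/105 (L(k, t) = k*(1/35) + k*(-1/15) = k/35 - k/15 = -4*k/105)
4835/L(-28, 63) = 4835/((-4/105*(-28))) = 4835/(16/15) = 4835*(15/16) = 72525/16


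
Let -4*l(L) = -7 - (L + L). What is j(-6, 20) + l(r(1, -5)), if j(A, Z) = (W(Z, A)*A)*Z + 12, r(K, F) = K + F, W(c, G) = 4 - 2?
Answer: -913/4 ≈ -228.25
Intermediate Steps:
W(c, G) = 2
r(K, F) = F + K
j(A, Z) = 12 + 2*A*Z (j(A, Z) = (2*A)*Z + 12 = 2*A*Z + 12 = 12 + 2*A*Z)
l(L) = 7/4 + L/2 (l(L) = -(-7 - (L + L))/4 = -(-7 - 2*L)/4 = 7/4 + L/2)
j(-6, 20) + l(r(1, -5)) = (12 + 2*(-6)*20) + (7/4 + (-5 + 1)/2) = (12 - 240) + (7/4 + (½)*(-4)) = -228 + (7/4 - 2) = -228 - ¼ = -913/4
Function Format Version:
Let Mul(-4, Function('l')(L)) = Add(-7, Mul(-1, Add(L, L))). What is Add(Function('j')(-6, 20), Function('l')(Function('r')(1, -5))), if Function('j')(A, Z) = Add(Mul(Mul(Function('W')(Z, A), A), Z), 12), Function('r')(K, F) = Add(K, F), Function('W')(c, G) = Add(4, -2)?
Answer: Rational(-913, 4) ≈ -228.25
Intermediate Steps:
Function('W')(c, G) = 2
Function('r')(K, F) = Add(F, K)
Function('j')(A, Z) = Add(12, Mul(2, A, Z)) (Function('j')(A, Z) = Add(Mul(Mul(2, A), Z), 12) = Add(Mul(2, A, Z), 12) = Add(12, Mul(2, A, Z)))
Function('l')(L) = Add(Rational(7, 4), Mul(Rational(1, 2), L)) (Function('l')(L) = Mul(Rational(-1, 4), Add(-7, Mul(-1, Add(L, L)))) = Mul(Rational(-1, 4), Add(-7, Mul(-1, Mul(2, L)))) = Mul(Rational(-1, 4), Add(-7, Mul(-2, L))) = Add(Rational(7, 4), Mul(Rational(1, 2), L)))
Add(Function('j')(-6, 20), Function('l')(Function('r')(1, -5))) = Add(Add(12, Mul(2, -6, 20)), Add(Rational(7, 4), Mul(Rational(1, 2), Add(-5, 1)))) = Add(Add(12, -240), Add(Rational(7, 4), Mul(Rational(1, 2), -4))) = Add(-228, Add(Rational(7, 4), -2)) = Add(-228, Rational(-1, 4)) = Rational(-913, 4)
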